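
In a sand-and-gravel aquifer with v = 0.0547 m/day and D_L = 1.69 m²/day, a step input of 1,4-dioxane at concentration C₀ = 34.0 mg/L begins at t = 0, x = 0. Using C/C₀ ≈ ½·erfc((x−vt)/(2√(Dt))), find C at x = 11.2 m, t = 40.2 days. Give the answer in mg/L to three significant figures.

7.48 mg/L

For a continuous step input, C/C₀ ≈ ½·erfc((x−vt)/(2√(Dt))).
vt = 0.0547 × 40.2 = 2.19894 m and 2√(Dt) = 2√(1.69 × 40.2) = 16.48 m.
Argument (x−vt)/(2√(Dt)) = (11.2 − 2.19894)/16.48 = 0.5462; ½·erfc(0.5462) = 0.2199.
C = 34.0 × 0.2199 = 7.48 mg/L.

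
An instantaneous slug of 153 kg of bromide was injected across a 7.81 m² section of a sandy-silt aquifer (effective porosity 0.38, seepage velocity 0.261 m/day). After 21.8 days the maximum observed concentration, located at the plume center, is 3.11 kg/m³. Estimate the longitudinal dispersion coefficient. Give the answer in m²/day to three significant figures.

1.00 m²/day

At the plume center C_max = M/(n_e·A·√(4πDt)), so D = M²/(4πt·(n_e·A·C_max)²).
n_e·A·C_max = 0.38 × 7.81 × 3.11 = 9.230 kg/m.
D = 153²/(4π × 21.8 × 9.230²) = 1.00 m²/day.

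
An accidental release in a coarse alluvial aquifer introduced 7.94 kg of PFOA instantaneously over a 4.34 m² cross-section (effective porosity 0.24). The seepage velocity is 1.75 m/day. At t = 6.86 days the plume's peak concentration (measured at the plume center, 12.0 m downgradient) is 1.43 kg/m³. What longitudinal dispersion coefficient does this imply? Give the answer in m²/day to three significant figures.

0.330 m²/day

At the plume center C_max = M/(n_e·A·√(4πDt)), so D = M²/(4πt·(n_e·A·C_max)²).
n_e·A·C_max = 0.24 × 4.34 × 1.43 = 1.489 kg/m.
D = 7.94²/(4π × 6.86 × 1.489²) = 0.330 m²/day.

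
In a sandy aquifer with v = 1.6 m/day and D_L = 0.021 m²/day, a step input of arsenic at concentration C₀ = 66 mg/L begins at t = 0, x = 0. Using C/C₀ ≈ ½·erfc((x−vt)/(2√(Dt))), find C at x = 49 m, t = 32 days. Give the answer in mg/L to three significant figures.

For a continuous step input, C/C₀ ≈ ½·erfc((x−vt)/(2√(Dt))).
vt = 1.6 × 32 = 51.2 m and 2√(Dt) = 2√(0.021 × 32) = 1.640 m.
Argument (x−vt)/(2√(Dt)) = (49 − 51.2)/1.640 = -1.341; ½·erfc(-1.341) = 0.9711.
C = 66 × 0.9711 = 64.1 mg/L.

64.1 mg/L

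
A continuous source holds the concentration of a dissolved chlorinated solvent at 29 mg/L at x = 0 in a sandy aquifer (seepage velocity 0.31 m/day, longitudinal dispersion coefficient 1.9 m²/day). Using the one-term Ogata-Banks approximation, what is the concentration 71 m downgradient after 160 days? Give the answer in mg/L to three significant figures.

5.59 mg/L

For a continuous step input, C/C₀ ≈ ½·erfc((x−vt)/(2√(Dt))).
vt = 0.31 × 160 = 49.6 m and 2√(Dt) = 2√(1.9 × 160) = 34.87 m.
Argument (x−vt)/(2√(Dt)) = (71 − 49.6)/34.87 = 0.6137; ½·erfc(0.6137) = 0.1927.
C = 29 × 0.1927 = 5.59 mg/L.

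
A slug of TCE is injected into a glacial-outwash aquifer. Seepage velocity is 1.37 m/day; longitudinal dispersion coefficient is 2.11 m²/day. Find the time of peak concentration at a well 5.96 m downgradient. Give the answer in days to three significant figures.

For the 1D instantaneous-source solution, setting ∂C/∂t = 0 at fixed x gives v²t² + 2Dt − x² = 0, so t = (√(D² + v²x²) − D)/v².
√(D² + v²x²) = √(2.11² + 1.37² × 5.96²) = 8.433; v² = 1.8769.
t = (8.433 − 2.11)/1.8769 = 3.37 days (vs. the pure-advection estimate x/v = 4.35 d).

3.37 days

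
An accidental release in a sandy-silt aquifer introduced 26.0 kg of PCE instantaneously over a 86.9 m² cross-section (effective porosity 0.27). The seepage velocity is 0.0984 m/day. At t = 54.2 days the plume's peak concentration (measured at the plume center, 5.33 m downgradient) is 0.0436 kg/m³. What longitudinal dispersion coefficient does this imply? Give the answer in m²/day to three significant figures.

0.948 m²/day

At the plume center C_max = M/(n_e·A·√(4πDt)), so D = M²/(4πt·(n_e·A·C_max)²).
n_e·A·C_max = 0.27 × 86.9 × 0.0436 = 1.023 kg/m.
D = 26.0²/(4π × 54.2 × 1.023²) = 0.948 m²/day.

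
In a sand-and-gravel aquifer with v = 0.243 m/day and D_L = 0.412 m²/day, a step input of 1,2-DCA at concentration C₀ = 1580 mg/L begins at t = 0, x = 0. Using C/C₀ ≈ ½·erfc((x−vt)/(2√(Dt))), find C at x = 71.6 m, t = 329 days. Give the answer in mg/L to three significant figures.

For a continuous step input, C/C₀ ≈ ½·erfc((x−vt)/(2√(Dt))).
vt = 0.243 × 329 = 79.947 m and 2√(Dt) = 2√(0.412 × 329) = 23.29 m.
Argument (x−vt)/(2√(Dt)) = (71.6 − 79.947)/23.29 = -0.3584; ½·erfc(-0.3584) = 0.6939.
C = 1580 × 0.6939 = 1100 mg/L.

1100 mg/L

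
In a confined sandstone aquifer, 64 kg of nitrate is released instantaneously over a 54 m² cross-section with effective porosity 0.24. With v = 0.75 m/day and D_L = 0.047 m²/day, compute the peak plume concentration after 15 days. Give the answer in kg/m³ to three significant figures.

1.66 kg/m³

The peak of an instantaneous 1D plume sits at x = vt; there the Gaussian factor is 1 and C_max = M/(n_e·A·√(4πDt)), where n_e·A is the pore area the mass is dissolved in.
√(4πDt) = √(4π × 0.047 × 15) = 2.976 m, so C_max = 64/(0.24 × 54 × 2.976) = 1.66 kg/m³.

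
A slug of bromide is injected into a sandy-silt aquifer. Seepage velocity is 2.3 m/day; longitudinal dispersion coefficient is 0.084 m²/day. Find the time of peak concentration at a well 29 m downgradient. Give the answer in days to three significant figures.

12.6 days

For the 1D instantaneous-source solution, setting ∂C/∂t = 0 at fixed x gives v²t² + 2Dt − x² = 0, so t = (√(D² + v²x²) − D)/v².
√(D² + v²x²) = √(0.084² + 2.3² × 29²) = 66.70; v² = 5.29.
t = (66.70 − 0.084)/5.29 = 12.6 days (vs. the pure-advection estimate x/v = 12.6 d).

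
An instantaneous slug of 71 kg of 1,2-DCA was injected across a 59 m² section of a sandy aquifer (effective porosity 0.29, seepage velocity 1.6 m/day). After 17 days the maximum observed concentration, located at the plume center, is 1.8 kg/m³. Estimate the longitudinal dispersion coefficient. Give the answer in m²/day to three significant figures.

0.0249 m²/day

At the plume center C_max = M/(n_e·A·√(4πDt)), so D = M²/(4πt·(n_e·A·C_max)²).
n_e·A·C_max = 0.29 × 59 × 1.8 = 30.80 kg/m.
D = 71²/(4π × 17 × 30.80²) = 0.0249 m²/day.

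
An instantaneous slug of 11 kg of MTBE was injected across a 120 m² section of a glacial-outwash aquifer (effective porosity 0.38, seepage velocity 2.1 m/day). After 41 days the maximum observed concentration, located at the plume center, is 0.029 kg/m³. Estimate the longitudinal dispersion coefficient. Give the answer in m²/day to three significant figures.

0.134 m²/day

At the plume center C_max = M/(n_e·A·√(4πDt)), so D = M²/(4πt·(n_e·A·C_max)²).
n_e·A·C_max = 0.38 × 120 × 0.029 = 1.322 kg/m.
D = 11²/(4π × 41 × 1.322²) = 0.134 m²/day.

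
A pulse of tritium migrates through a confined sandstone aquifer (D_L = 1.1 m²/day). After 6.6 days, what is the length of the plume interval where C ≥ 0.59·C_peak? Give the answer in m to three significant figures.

7.83 m

The plume is Gaussian with σ = √(2Dt) = √(2 × 1.1 × 6.6) = 3.811 m.
C/C_peak = exp(−Δx²/(2σ²)) = 0.59 ⇒ Δx = σ·√(−2 ln 0.59) = 3.811 × 1.027 = 3.914 m.
Width = 2Δx = 7.83 m.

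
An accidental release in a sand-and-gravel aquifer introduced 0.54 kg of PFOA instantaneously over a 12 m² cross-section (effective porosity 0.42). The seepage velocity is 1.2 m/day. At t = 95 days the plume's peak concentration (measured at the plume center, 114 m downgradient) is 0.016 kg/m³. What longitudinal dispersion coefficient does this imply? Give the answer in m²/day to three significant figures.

0.0376 m²/day

At the plume center C_max = M/(n_e·A·√(4πDt)), so D = M²/(4πt·(n_e·A·C_max)²).
n_e·A·C_max = 0.42 × 12 × 0.016 = 0.08064 kg/m.
D = 0.54²/(4π × 95 × 0.08064²) = 0.0376 m²/day.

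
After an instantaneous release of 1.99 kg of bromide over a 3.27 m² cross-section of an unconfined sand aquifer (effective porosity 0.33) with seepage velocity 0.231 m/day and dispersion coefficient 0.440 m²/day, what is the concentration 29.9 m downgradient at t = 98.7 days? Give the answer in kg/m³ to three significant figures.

0.0591 kg/m³

For an instantaneous plane source, C(x,t) = M/(n_e·A·√(4πDt)) · exp(−(x−vt)²/(4Dt)), with n_e·A the pore (flow) area.
Plume center vt = 0.231 × 98.7 = 22.7997 m, so the well at 29.9 m is 7.1003 m downgradient of the peak.
√(4πDt) = 23.36 m, giving peak height M/(n_e·A·√(4πDt)) = 1.99/(0.33 × 3.27 × 23.36) = 0.07894 kg/m³.
(x−vt)²/(4Dt) = (7.1003)²/(4 × 0.440 × 98.7) = 0.2902; exp(−0.2902) = 0.7481.
C = 0.07894 × 0.7481 = 0.0591 kg/m³.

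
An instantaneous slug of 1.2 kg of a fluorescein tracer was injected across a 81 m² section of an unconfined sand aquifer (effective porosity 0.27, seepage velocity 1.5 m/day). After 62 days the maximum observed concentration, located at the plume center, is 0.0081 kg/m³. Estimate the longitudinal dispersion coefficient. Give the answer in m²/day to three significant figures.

0.0589 m²/day

At the plume center C_max = M/(n_e·A·√(4πDt)), so D = M²/(4πt·(n_e·A·C_max)²).
n_e·A·C_max = 0.27 × 81 × 0.0081 = 0.1771 kg/m.
D = 1.2²/(4π × 62 × 0.1771²) = 0.0589 m²/day.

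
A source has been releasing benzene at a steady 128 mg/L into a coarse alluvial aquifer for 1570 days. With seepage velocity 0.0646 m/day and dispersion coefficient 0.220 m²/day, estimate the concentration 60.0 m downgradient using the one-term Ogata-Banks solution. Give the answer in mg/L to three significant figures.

For a continuous step input, C/C₀ ≈ ½·erfc((x−vt)/(2√(Dt))).
vt = 0.0646 × 1570 = 101.422 m and 2√(Dt) = 2√(0.220 × 1570) = 37.17 m.
Argument (x−vt)/(2√(Dt)) = (60.0 − 101.422)/37.17 = -1.114; ½·erfc(-1.114) = 0.9424.
C = 128 × 0.9424 = 121 mg/L.

121 mg/L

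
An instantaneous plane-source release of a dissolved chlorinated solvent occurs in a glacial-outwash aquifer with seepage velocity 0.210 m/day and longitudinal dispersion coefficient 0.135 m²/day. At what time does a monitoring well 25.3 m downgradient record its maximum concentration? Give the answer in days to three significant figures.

For the 1D instantaneous-source solution, setting ∂C/∂t = 0 at fixed x gives v²t² + 2Dt − x² = 0, so t = (√(D² + v²x²) − D)/v².
√(D² + v²x²) = √(0.135² + 0.210² × 25.3²) = 5.315; v² = 0.0441.
t = (5.315 − 0.135)/0.0441 = 117 days (vs. the pure-advection estimate x/v = 120 d).

117 days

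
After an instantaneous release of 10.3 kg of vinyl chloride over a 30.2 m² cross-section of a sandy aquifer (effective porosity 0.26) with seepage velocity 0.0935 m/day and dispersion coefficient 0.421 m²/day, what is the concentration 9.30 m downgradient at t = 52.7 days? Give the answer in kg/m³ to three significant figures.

0.0633 kg/m³

For an instantaneous plane source, C(x,t) = M/(n_e·A·√(4πDt)) · exp(−(x−vt)²/(4Dt)), with n_e·A the pore (flow) area.
Plume center vt = 0.0935 × 52.7 = 4.92745 m, so the well at 9.30 m is 4.37255 m downgradient of the peak.
√(4πDt) = 16.70 m, giving peak height M/(n_e·A·√(4πDt)) = 10.3/(0.26 × 30.2 × 16.70) = 0.07855 kg/m³.
(x−vt)²/(4Dt) = (4.37255)²/(4 × 0.421 × 52.7) = 0.2154; exp(−0.2154) = 0.8062.
C = 0.07855 × 0.8062 = 0.0633 kg/m³.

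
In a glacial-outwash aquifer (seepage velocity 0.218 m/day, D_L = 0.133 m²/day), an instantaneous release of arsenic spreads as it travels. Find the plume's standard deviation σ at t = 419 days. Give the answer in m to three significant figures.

10.6 m

Dispersive spreading gives a Gaussian with σ² = 2Dt; advection only shifts the center.
σ = √(2 × 0.133 × 419) = 10.6 m.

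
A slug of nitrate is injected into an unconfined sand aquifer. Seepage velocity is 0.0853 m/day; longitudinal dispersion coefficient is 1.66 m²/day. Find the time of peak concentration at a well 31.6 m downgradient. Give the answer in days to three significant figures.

For the 1D instantaneous-source solution, setting ∂C/∂t = 0 at fixed x gives v²t² + 2Dt − x² = 0, so t = (√(D² + v²x²) − D)/v².
√(D² + v²x²) = √(1.66² + 0.0853² × 31.6²) = 3.166; v² = 0.00727609.
t = (3.166 − 1.66)/0.00727609 = 207 days (vs. the pure-advection estimate x/v = 370 d).

207 days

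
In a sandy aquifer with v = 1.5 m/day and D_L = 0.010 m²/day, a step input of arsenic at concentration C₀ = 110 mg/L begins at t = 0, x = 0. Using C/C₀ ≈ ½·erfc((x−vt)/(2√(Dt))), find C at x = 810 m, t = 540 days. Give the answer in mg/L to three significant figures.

55.0 mg/L

For a continuous step input, C/C₀ ≈ ½·erfc((x−vt)/(2√(Dt))).
vt = 1.5 × 540 = 810 m and 2√(Dt) = 2√(0.010 × 540) = 4.648 m.
Argument (x−vt)/(2√(Dt)) = (810 − 810)/4.648 = 0; ½·erfc(0) = 0.5000.
C = 110 × 0.5000 = 55.0 mg/L.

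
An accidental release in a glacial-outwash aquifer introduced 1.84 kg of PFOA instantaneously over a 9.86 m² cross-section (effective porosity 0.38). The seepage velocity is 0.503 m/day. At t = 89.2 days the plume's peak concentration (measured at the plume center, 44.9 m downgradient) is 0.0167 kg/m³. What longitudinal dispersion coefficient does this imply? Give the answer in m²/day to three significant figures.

0.771 m²/day

At the plume center C_max = M/(n_e·A·√(4πDt)), so D = M²/(4πt·(n_e·A·C_max)²).
n_e·A·C_max = 0.38 × 9.86 × 0.0167 = 0.06257 kg/m.
D = 1.84²/(4π × 89.2 × 0.06257²) = 0.771 m²/day.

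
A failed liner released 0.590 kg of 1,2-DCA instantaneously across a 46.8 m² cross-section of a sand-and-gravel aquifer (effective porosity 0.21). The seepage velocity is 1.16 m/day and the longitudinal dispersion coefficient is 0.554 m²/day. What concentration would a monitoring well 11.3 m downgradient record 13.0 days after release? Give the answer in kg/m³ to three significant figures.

0.00384 kg/m³

For an instantaneous plane source, C(x,t) = M/(n_e·A·√(4πDt)) · exp(−(x−vt)²/(4Dt)), with n_e·A the pore (flow) area.
Plume center vt = 1.16 × 13.0 = 15.08 m, so the well at 11.3 m is 3.78 m upgradient of the peak.
√(4πDt) = 9.513 m, giving peak height M/(n_e·A·√(4πDt)) = 0.590/(0.21 × 46.8 × 9.513) = 0.006311 kg/m³.
(x−vt)²/(4Dt) = (-3.78)²/(4 × 0.554 × 13.0) = 0.4960; exp(−0.4960) = 0.6090.
C = 0.006311 × 0.6090 = 0.00384 kg/m³.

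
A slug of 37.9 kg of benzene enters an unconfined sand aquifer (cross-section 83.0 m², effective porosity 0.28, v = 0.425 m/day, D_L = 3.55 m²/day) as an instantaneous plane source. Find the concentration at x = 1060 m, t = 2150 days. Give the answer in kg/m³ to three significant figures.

0.00261 kg/m³

For an instantaneous plane source, C(x,t) = M/(n_e·A·√(4πDt)) · exp(−(x−vt)²/(4Dt)), with n_e·A the pore (flow) area.
Plume center vt = 0.425 × 2150 = 913.75 m, so the well at 1060 m is 146.25 m downgradient of the peak.
√(4πDt) = 309.7 m, giving peak height M/(n_e·A·√(4πDt)) = 37.9/(0.28 × 83.0 × 309.7) = 0.005266 kg/m³.
(x−vt)²/(4Dt) = (146.25)²/(4 × 3.55 × 2150) = 0.7006; exp(−0.7006) = 0.4963.
C = 0.005266 × 0.4963 = 0.00261 kg/m³.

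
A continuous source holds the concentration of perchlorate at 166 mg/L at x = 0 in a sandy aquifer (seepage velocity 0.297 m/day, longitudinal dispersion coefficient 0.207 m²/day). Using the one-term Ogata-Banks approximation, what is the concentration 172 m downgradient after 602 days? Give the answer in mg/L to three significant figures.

111 mg/L

For a continuous step input, C/C₀ ≈ ½·erfc((x−vt)/(2√(Dt))).
vt = 0.297 × 602 = 178.794 m and 2√(Dt) = 2√(0.207 × 602) = 22.33 m.
Argument (x−vt)/(2√(Dt)) = (172 − 178.794)/22.33 = -0.3043; ½·erfc(-0.3043) = 0.6665.
C = 166 × 0.6665 = 111 mg/L.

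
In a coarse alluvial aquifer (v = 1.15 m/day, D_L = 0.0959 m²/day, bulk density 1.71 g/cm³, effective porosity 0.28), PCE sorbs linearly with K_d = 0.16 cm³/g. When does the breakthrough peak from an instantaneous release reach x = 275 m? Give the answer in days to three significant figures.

Retardation factor R = 1 + ρ_b·K_d/n = 1 + 1.71 × 0.16/0.28 = 1.977.
Sorption retards both mechanisms: v_R = v/R = 0.5817 m/day, D_R = D/R = 0.04851 m²/day.
Peak time from v_R²t² + 2D_R t − x² = 0: t = (√(D_R² + v_R²x²) − D_R)/v_R².
√(D_R² + v_R²x²) = √(0.04851² + 0.5817² × 275²) = 160.0; v_R² = 0.3384.
t = (160.0 − 0.04851)/0.3384 = 473 days.

473 days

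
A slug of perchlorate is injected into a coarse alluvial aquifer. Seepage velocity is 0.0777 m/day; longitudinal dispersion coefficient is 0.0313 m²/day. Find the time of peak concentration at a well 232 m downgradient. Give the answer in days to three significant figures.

For the 1D instantaneous-source solution, setting ∂C/∂t = 0 at fixed x gives v²t² + 2Dt − x² = 0, so t = (√(D² + v²x²) − D)/v².
√(D² + v²x²) = √(0.0313² + 0.0777² × 232²) = 18.03; v² = 0.00603729.
t = (18.03 − 0.0313)/0.00603729 = 2980 days (vs. the pure-advection estimate x/v = 2990 d).

2980 days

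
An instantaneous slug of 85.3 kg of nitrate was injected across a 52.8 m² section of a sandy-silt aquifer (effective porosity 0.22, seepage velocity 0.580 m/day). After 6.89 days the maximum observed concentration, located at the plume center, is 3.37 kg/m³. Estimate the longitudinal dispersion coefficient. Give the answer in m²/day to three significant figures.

At the plume center C_max = M/(n_e·A·√(4πDt)), so D = M²/(4πt·(n_e·A·C_max)²).
n_e·A·C_max = 0.22 × 52.8 × 3.37 = 39.15 kg/m.
D = 85.3²/(4π × 6.89 × 39.15²) = 0.0548 m²/day.

0.0548 m²/day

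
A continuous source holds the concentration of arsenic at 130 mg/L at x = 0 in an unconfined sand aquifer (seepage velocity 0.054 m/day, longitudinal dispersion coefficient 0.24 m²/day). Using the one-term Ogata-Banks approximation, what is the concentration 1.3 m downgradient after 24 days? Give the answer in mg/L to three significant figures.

64.9 mg/L

For a continuous step input, C/C₀ ≈ ½·erfc((x−vt)/(2√(Dt))).
vt = 0.054 × 24 = 1.296 m and 2√(Dt) = 2√(0.24 × 24) = 4.800 m.
Argument (x−vt)/(2√(Dt)) = (1.3 − 1.296)/4.800 = 0.0008333; ½·erfc(0.0008333) = 0.4995.
C = 130 × 0.4995 = 64.9 mg/L.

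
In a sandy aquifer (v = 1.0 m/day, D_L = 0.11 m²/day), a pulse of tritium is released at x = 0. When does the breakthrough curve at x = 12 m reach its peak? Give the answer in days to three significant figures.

For the 1D instantaneous-source solution, setting ∂C/∂t = 0 at fixed x gives v²t² + 2Dt − x² = 0, so t = (√(D² + v²x²) − D)/v².
√(D² + v²x²) = √(0.11² + 1.0² × 12²) = 12.00; v² = 1.
t = (12.00 − 0.11)/1 = 11.9 days (vs. the pure-advection estimate x/v = 12.0 d).

11.9 days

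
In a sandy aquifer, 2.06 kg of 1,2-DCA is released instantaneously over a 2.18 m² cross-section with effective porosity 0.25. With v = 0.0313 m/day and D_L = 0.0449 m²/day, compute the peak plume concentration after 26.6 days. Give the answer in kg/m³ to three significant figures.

The peak of an instantaneous 1D plume sits at x = vt; there the Gaussian factor is 1 and C_max = M/(n_e·A·√(4πDt)), where n_e·A is the pore area the mass is dissolved in.
√(4πDt) = √(4π × 0.0449 × 26.6) = 3.874 m, so C_max = 2.06/(0.25 × 2.18 × 3.874) = 0.976 kg/m³.

0.976 kg/m³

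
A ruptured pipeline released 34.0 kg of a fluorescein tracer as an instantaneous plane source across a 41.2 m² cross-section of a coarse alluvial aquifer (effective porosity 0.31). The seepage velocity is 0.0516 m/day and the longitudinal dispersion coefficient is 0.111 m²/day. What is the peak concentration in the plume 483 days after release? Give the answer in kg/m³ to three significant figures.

The peak of an instantaneous 1D plume sits at x = vt; there the Gaussian factor is 1 and C_max = M/(n_e·A·√(4πDt)), where n_e·A is the pore area the mass is dissolved in.
√(4πDt) = √(4π × 0.111 × 483) = 25.96 m, so C_max = 34.0/(0.31 × 41.2 × 25.96) = 0.103 kg/m³.

0.103 kg/m³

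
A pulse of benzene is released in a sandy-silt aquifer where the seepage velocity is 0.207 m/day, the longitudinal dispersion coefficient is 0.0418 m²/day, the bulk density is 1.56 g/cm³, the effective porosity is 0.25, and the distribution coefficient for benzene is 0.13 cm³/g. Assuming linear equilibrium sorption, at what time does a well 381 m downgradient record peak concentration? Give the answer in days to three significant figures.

3330 days

Retardation factor R = 1 + ρ_b·K_d/n = 1 + 1.56 × 0.13/0.25 = 1.811.
Sorption retards both mechanisms: v_R = v/R = 0.1143 m/day, D_R = D/R = 0.02308 m²/day.
Peak time from v_R²t² + 2D_R t − x² = 0: t = (√(D_R² + v_R²x²) − D_R)/v_R².
√(D_R² + v_R²x²) = √(0.02308² + 0.1143² × 381²) = 43.55; v_R² = 0.01306.
t = (43.55 − 0.02308)/0.01306 = 3330 days.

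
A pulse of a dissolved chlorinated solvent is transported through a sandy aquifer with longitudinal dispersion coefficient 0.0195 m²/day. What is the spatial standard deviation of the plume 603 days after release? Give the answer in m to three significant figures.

Dispersive spreading gives a Gaussian with σ² = 2Dt; advection only shifts the center.
σ = √(2 × 0.0195 × 603) = 4.85 m.

4.85 m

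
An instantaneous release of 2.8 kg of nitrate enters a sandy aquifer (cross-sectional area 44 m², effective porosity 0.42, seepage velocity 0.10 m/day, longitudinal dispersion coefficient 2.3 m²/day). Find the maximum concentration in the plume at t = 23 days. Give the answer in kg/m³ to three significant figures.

0.00588 kg/m³

The peak of an instantaneous 1D plume sits at x = vt; there the Gaussian factor is 1 and C_max = M/(n_e·A·√(4πDt)), where n_e·A is the pore area the mass is dissolved in.
√(4πDt) = √(4π × 2.3 × 23) = 25.78 m, so C_max = 2.8/(0.42 × 44 × 25.78) = 0.00588 kg/m³.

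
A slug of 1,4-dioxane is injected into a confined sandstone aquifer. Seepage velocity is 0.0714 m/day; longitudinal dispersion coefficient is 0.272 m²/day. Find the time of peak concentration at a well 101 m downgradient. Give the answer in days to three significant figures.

1360 days

For the 1D instantaneous-source solution, setting ∂C/∂t = 0 at fixed x gives v²t² + 2Dt − x² = 0, so t = (√(D² + v²x²) − D)/v².
√(D² + v²x²) = √(0.272² + 0.0714² × 101²) = 7.217; v² = 0.00509796.
t = (7.217 − 0.272)/0.00509796 = 1360 days (vs. the pure-advection estimate x/v = 1410 d).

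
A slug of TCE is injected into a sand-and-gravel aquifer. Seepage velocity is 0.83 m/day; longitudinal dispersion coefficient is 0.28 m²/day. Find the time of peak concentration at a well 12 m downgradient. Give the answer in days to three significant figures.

14.1 days

For the 1D instantaneous-source solution, setting ∂C/∂t = 0 at fixed x gives v²t² + 2Dt − x² = 0, so t = (√(D² + v²x²) − D)/v².
√(D² + v²x²) = √(0.28² + 0.83² × 12²) = 9.964; v² = 0.6889.
t = (9.964 − 0.28)/0.6889 = 14.1 days (vs. the pure-advection estimate x/v = 14.5 d).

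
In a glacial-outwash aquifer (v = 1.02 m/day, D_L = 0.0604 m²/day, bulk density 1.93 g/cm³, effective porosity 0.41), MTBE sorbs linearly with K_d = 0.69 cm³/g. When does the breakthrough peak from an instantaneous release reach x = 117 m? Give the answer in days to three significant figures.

Retardation factor R = 1 + ρ_b·K_d/n = 1 + 1.93 × 0.69/0.41 = 4.248.
Sorption retards both mechanisms: v_R = v/R = 0.2401 m/day, D_R = D/R = 0.01422 m²/day.
Peak time from v_R²t² + 2D_R t − x² = 0: t = (√(D_R² + v_R²x²) − D_R)/v_R².
√(D_R² + v_R²x²) = √(0.01422² + 0.2401² × 117²) = 28.09; v_R² = 0.05765.
t = (28.09 − 0.01422)/0.05765 = 487 days.

487 days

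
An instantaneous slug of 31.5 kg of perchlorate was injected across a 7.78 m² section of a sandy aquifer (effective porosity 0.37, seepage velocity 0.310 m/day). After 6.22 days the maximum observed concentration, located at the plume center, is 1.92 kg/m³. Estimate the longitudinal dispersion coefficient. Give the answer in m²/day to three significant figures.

0.416 m²/day

At the plume center C_max = M/(n_e·A·√(4πDt)), so D = M²/(4πt·(n_e·A·C_max)²).
n_e·A·C_max = 0.37 × 7.78 × 1.92 = 5.527 kg/m.
D = 31.5²/(4π × 6.22 × 5.527²) = 0.416 m²/day.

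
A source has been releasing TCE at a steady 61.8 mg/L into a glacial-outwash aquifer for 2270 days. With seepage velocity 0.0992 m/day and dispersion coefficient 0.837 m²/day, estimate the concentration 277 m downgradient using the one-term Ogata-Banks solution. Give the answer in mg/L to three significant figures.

For a continuous step input, C/C₀ ≈ ½·erfc((x−vt)/(2√(Dt))).
vt = 0.0992 × 2270 = 225.184 m and 2√(Dt) = 2√(0.837 × 2270) = 87.18 m.
Argument (x−vt)/(2√(Dt)) = (277 − 225.184)/87.18 = 0.5944; ½·erfc(0.5944) = 0.2003.
C = 61.8 × 0.2003 = 12.4 mg/L.

12.4 mg/L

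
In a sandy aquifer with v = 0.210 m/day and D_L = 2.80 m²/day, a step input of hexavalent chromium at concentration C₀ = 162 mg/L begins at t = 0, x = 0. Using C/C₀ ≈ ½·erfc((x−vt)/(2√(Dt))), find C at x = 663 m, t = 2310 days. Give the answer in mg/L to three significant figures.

9.54 mg/L

For a continuous step input, C/C₀ ≈ ½·erfc((x−vt)/(2√(Dt))).
vt = 0.210 × 2310 = 485.1 m and 2√(Dt) = 2√(2.80 × 2310) = 160.8 m.
Argument (x−vt)/(2√(Dt)) = (663 − 485.1)/160.8 = 1.106; ½·erfc(1.106) = 0.05889.
C = 162 × 0.05889 = 9.54 mg/L.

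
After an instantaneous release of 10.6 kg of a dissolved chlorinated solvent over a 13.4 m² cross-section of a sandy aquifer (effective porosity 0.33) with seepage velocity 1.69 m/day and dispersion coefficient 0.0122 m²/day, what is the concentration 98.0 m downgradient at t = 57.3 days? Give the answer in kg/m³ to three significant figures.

For an instantaneous plane source, C(x,t) = M/(n_e·A·√(4πDt)) · exp(−(x−vt)²/(4Dt)), with n_e·A the pore (flow) area.
Plume center vt = 1.69 × 57.3 = 96.837 m, so the well at 98.0 m is 1.163 m downgradient of the peak.
√(4πDt) = 2.964 m, giving peak height M/(n_e·A·√(4πDt)) = 10.6/(0.33 × 13.4 × 2.964) = 0.8087 kg/m³.
(x−vt)²/(4Dt) = (1.163)²/(4 × 0.0122 × 57.3) = 0.4837; exp(−0.4837) = 0.6165.
C = 0.8087 × 0.6165 = 0.499 kg/m³.

0.499 kg/m³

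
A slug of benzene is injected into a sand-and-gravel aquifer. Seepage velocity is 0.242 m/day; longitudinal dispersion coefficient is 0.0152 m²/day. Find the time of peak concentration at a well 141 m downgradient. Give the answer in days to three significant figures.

For the 1D instantaneous-source solution, setting ∂C/∂t = 0 at fixed x gives v²t² + 2Dt − x² = 0, so t = (√(D² + v²x²) − D)/v².
√(D² + v²x²) = √(0.0152² + 0.242² × 141²) = 34.12; v² = 0.058564.
t = (34.12 − 0.0152)/0.058564 = 582 days (vs. the pure-advection estimate x/v = 583 d).

582 days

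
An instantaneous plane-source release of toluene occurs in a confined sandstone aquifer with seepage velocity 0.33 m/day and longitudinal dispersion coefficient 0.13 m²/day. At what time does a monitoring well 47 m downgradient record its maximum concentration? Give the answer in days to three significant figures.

141 days

For the 1D instantaneous-source solution, setting ∂C/∂t = 0 at fixed x gives v²t² + 2Dt − x² = 0, so t = (√(D² + v²x²) − D)/v².
√(D² + v²x²) = √(0.13² + 0.33² × 47²) = 15.51; v² = 0.1089.
t = (15.51 − 0.13)/0.1089 = 141 days (vs. the pure-advection estimate x/v = 142 d).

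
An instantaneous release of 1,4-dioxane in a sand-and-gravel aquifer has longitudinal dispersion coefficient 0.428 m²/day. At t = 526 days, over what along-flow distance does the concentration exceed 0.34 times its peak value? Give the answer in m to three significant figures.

The plume is Gaussian with σ = √(2Dt) = √(2 × 0.428 × 526) = 21.22 m.
C/C_peak = exp(−Δx²/(2σ²)) = 0.34 ⇒ Δx = σ·√(−2 ln 0.34) = 21.22 × 1.469 = 31.17 m.
Width = 2Δx = 62.3 m.

62.3 m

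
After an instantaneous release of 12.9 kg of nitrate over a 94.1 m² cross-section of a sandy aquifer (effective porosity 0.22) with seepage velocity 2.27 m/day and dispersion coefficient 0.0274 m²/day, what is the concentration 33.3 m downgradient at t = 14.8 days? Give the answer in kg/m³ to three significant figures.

For an instantaneous plane source, C(x,t) = M/(n_e·A·√(4πDt)) · exp(−(x−vt)²/(4Dt)), with n_e·A the pore (flow) area.
Plume center vt = 2.27 × 14.8 = 33.596 m, so the well at 33.3 m is 0.296 m upgradient of the peak.
√(4πDt) = 2.257 m, giving peak height M/(n_e·A·√(4πDt)) = 12.9/(0.22 × 94.1 × 2.257) = 0.2761 kg/m³.
(x−vt)²/(4Dt) = (-0.296)²/(4 × 0.0274 × 14.8) = 0.05401; exp(−0.05401) = 0.9474.
C = 0.2761 × 0.9474 = 0.262 kg/m³.

0.262 kg/m³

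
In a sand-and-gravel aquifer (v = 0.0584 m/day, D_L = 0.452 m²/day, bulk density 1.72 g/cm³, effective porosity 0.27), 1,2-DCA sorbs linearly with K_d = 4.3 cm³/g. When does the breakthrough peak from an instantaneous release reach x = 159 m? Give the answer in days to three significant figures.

Retardation factor R = 1 + ρ_b·K_d/n = 1 + 1.72 × 4.3/0.27 = 28.39.
Sorption retards both mechanisms: v_R = v/R = 0.002057 m/day, D_R = D/R = 0.01592 m²/day.
Peak time from v_R²t² + 2D_R t − x² = 0: t = (√(D_R² + v_R²x²) − D_R)/v_R².
√(D_R² + v_R²x²) = √(0.01592² + 0.002057² × 159²) = 0.3275; v_R² = 4.231e-06.
t = (0.3275 − 0.01592)/4.231e-06 = 73600 days.

73600 days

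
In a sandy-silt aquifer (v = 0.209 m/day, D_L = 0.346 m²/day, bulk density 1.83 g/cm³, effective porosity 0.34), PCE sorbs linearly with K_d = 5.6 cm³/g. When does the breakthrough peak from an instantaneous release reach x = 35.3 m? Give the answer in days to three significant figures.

5020 days

Retardation factor R = 1 + ρ_b·K_d/n = 1 + 1.83 × 5.6/0.34 = 31.14.
Sorption retards both mechanisms: v_R = v/R = 0.006712 m/day, D_R = D/R = 0.01111 m²/day.
Peak time from v_R²t² + 2D_R t − x² = 0: t = (√(D_R² + v_R²x²) − D_R)/v_R².
√(D_R² + v_R²x²) = √(0.01111² + 0.006712² × 35.3²) = 0.2372; v_R² = 4.505e-05.
t = (0.2372 − 0.01111)/4.505e-05 = 5020 days.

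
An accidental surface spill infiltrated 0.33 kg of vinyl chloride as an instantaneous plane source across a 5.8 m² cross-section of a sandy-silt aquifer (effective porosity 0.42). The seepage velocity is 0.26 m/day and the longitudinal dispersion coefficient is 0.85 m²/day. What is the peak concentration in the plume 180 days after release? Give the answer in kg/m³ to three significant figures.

0.00309 kg/m³

The peak of an instantaneous 1D plume sits at x = vt; there the Gaussian factor is 1 and C_max = M/(n_e·A·√(4πDt)), where n_e·A is the pore area the mass is dissolved in.
√(4πDt) = √(4π × 0.85 × 180) = 43.85 m, so C_max = 0.33/(0.42 × 5.8 × 43.85) = 0.00309 kg/m³.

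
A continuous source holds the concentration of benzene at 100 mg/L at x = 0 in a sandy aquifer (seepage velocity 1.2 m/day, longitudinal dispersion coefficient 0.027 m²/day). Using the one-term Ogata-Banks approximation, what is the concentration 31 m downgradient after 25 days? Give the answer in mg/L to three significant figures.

19.5 mg/L

For a continuous step input, C/C₀ ≈ ½·erfc((x−vt)/(2√(Dt))).
vt = 1.2 × 25 = 30 m and 2√(Dt) = 2√(0.027 × 25) = 1.643 m.
Argument (x−vt)/(2√(Dt)) = (31 − 30)/1.643 = 0.6086; ½·erfc(0.6086) = 0.1947.
C = 100 × 0.1947 = 19.5 mg/L.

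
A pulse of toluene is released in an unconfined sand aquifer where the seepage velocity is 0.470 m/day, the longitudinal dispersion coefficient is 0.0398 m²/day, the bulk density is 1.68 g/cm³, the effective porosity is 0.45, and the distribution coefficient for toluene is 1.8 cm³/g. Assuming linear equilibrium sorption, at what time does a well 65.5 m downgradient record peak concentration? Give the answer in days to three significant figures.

1070 days

Retardation factor R = 1 + ρ_b·K_d/n = 1 + 1.68 × 1.8/0.45 = 7.720.
Sorption retards both mechanisms: v_R = v/R = 0.06088 m/day, D_R = D/R = 0.005155 m²/day.
Peak time from v_R²t² + 2D_R t − x² = 0: t = (√(D_R² + v_R²x²) − D_R)/v_R².
√(D_R² + v_R²x²) = √(0.005155² + 0.06088² × 65.5²) = 3.988; v_R² = 0.003706.
t = (3.988 − 0.005155)/0.003706 = 1070 days.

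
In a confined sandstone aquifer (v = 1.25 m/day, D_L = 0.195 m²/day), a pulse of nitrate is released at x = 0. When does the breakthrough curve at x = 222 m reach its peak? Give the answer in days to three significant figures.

For the 1D instantaneous-source solution, setting ∂C/∂t = 0 at fixed x gives v²t² + 2Dt − x² = 0, so t = (√(D² + v²x²) − D)/v².
√(D² + v²x²) = √(0.195² + 1.25² × 222²) = 277.5; v² = 1.5625.
t = (277.5 − 0.195)/1.5625 = 177 days (vs. the pure-advection estimate x/v = 178 d).

177 days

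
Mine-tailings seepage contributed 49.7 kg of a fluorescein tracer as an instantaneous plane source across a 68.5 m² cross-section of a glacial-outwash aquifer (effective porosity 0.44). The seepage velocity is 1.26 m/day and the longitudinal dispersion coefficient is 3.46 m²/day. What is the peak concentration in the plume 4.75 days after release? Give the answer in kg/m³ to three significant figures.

0.115 kg/m³

The peak of an instantaneous 1D plume sits at x = vt; there the Gaussian factor is 1 and C_max = M/(n_e·A·√(4πDt)), where n_e·A is the pore area the mass is dissolved in.
√(4πDt) = √(4π × 3.46 × 4.75) = 14.37 m, so C_max = 49.7/(0.44 × 68.5 × 14.37) = 0.115 kg/m³.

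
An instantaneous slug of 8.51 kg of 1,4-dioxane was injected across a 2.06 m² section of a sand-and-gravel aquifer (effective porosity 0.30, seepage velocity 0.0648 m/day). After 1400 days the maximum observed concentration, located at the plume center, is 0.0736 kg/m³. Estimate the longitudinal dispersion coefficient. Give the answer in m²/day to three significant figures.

At the plume center C_max = M/(n_e·A·√(4πDt)), so D = M²/(4πt·(n_e·A·C_max)²).
n_e·A·C_max = 0.30 × 2.06 × 0.0736 = 0.04548 kg/m.
D = 8.51²/(4π × 1400 × 0.04548²) = 1.99 m²/day.

1.99 m²/day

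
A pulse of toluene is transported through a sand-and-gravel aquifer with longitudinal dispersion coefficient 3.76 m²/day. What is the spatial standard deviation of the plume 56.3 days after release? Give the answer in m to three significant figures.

20.6 m

Dispersive spreading gives a Gaussian with σ² = 2Dt; advection only shifts the center.
σ = √(2 × 3.76 × 56.3) = 20.6 m.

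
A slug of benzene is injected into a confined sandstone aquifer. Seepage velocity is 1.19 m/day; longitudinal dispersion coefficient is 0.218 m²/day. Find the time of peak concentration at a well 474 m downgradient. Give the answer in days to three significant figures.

398 days

For the 1D instantaneous-source solution, setting ∂C/∂t = 0 at fixed x gives v²t² + 2Dt − x² = 0, so t = (√(D² + v²x²) − D)/v².
√(D² + v²x²) = √(0.218² + 1.19² × 474²) = 564.1; v² = 1.4161.
t = (564.1 − 0.218)/1.4161 = 398 days (vs. the pure-advection estimate x/v = 398 d).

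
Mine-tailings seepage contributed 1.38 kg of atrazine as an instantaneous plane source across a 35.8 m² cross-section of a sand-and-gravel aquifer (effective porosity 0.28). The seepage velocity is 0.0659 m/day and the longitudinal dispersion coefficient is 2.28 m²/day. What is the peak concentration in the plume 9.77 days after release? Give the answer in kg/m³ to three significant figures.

The peak of an instantaneous 1D plume sits at x = vt; there the Gaussian factor is 1 and C_max = M/(n_e·A·√(4πDt)), where n_e·A is the pore area the mass is dissolved in.
√(4πDt) = √(4π × 2.28 × 9.77) = 16.73 m, so C_max = 1.38/(0.28 × 35.8 × 16.73) = 0.00823 kg/m³.

0.00823 kg/m³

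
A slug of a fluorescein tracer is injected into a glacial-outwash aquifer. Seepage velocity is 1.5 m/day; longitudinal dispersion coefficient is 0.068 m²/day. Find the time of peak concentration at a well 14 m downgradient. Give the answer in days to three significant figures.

9.30 days

For the 1D instantaneous-source solution, setting ∂C/∂t = 0 at fixed x gives v²t² + 2Dt − x² = 0, so t = (√(D² + v²x²) − D)/v².
√(D² + v²x²) = √(0.068² + 1.5² × 14²) = 21.00; v² = 2.25.
t = (21.00 − 0.068)/2.25 = 9.30 days (vs. the pure-advection estimate x/v = 9.33 d).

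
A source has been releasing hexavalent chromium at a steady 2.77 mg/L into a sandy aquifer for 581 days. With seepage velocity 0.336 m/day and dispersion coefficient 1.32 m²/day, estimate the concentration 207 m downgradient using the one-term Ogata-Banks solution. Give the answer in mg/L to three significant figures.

1.06 mg/L

For a continuous step input, C/C₀ ≈ ½·erfc((x−vt)/(2√(Dt))).
vt = 0.336 × 581 = 195.216 m and 2√(Dt) = 2√(1.32 × 581) = 55.39 m.
Argument (x−vt)/(2√(Dt)) = (207 − 195.216)/55.39 = 0.2127; ½·erfc(0.2127) = 0.3818.
C = 2.77 × 0.3818 = 1.06 mg/L.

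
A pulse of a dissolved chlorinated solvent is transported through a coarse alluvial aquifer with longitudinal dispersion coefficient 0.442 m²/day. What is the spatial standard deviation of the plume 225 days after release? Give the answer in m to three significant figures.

Dispersive spreading gives a Gaussian with σ² = 2Dt; advection only shifts the center.
σ = √(2 × 0.442 × 225) = 14.1 m.

14.1 m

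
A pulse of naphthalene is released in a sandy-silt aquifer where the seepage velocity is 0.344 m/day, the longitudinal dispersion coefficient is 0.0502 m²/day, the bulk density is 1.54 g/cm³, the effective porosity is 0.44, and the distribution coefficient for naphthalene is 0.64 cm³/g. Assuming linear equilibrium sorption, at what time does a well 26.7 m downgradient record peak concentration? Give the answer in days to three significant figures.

250 days

Retardation factor R = 1 + ρ_b·K_d/n = 1 + 1.54 × 0.64/0.44 = 3.240.
Sorption retards both mechanisms: v_R = v/R = 0.1062 m/day, D_R = D/R = 0.01549 m²/day.
Peak time from v_R²t² + 2D_R t − x² = 0: t = (√(D_R² + v_R²x²) − D_R)/v_R².
√(D_R² + v_R²x²) = √(0.01549² + 0.1062² × 26.7²) = 2.836; v_R² = 0.01128.
t = (2.836 − 0.01549)/0.01128 = 250 days.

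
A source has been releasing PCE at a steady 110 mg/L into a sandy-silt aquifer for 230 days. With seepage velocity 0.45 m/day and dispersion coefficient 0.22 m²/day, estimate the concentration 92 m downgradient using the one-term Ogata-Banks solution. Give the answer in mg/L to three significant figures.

96.1 mg/L

For a continuous step input, C/C₀ ≈ ½·erfc((x−vt)/(2√(Dt))).
vt = 0.45 × 230 = 103.5 m and 2√(Dt) = 2√(0.22 × 230) = 14.23 m.
Argument (x−vt)/(2√(Dt)) = (92 − 103.5)/14.23 = -0.8082; ½·erfc(-0.8082) = 0.8735.
C = 110 × 0.8735 = 96.1 mg/L.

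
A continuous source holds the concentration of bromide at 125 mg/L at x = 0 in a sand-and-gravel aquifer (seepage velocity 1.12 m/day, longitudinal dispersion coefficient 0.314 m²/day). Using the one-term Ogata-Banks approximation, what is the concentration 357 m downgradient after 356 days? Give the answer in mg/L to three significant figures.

For a continuous step input, C/C₀ ≈ ½·erfc((x−vt)/(2√(Dt))).
vt = 1.12 × 356 = 398.72 m and 2√(Dt) = 2√(0.314 × 356) = 21.15 m.
Argument (x−vt)/(2√(Dt)) = (357 − 398.72)/21.15 = -1.973; ½·erfc(-1.973) = 0.9974.
C = 125 × 0.9974 = 125 mg/L.

125 mg/L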